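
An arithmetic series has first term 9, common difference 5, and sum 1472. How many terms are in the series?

Using S = n/2 × [2a + (n-1)d]
1472 = n/2 × [2(9) + (n-1)(5)]
1472 = n/2 × [18 + 5n - 5]
2944 = n × [13 + 5n]
5n² + (13)n - 2944 = 0
Discriminant: Δ = (13)² - 4(5)(-2944) = 169 + 58880 = 59049
√Δ = 243
n = [-(13) + √Δ] / (2·5) = (-13 + 243) / 10 = 230 / 10 = 23
(The negative root is discarded since n must be a positive integer.)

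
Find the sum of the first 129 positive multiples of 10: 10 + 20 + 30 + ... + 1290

Factor out 10: = 10(1 + 2 + ... + 129) = 10 × n(n+1)/2
= 10 × 129×130/2
= 10 × 8385
= 83850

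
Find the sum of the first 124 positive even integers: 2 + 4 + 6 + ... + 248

Sum of first n even numbers = n(n+1)
= 124×125
= 15500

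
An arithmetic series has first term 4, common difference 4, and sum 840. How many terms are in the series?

Using S = n/2 × [2a + (n-1)d]
840 = n/2 × [2(4) + (n-1)(4)]
840 = n/2 × [8 + 4n - 4]
1680 = n × [4 + 4n]
4n² + (4)n - 1680 = 0
Discriminant: Δ = (4)² - 4(4)(-1680) = 16 + 26880 = 26896
√Δ = 164
n = [-(4) + √Δ] / (2·4) = (-4 + 164) / 8 = 160 / 8 = 20
(The negative root is discarded since n must be a positive integer.)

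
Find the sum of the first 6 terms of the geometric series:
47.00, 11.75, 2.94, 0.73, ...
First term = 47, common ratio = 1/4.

Sₙ = a(1 - rⁿ) / (1 - r)
S_6 = 47(1 - (1/4)^6) / (1 - (1/4))
S_6 = 47(1 - (1/4096)) / (3/4)
S_6 = 64155/1024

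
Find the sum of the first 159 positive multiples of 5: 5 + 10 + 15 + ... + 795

Factor out 5: = 5(1 + 2 + ... + 159) = 5 × n(n+1)/2
= 5 × 159×160/2
= 5 × 12720
= 63600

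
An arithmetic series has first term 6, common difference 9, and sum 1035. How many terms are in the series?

Using S = n/2 × [2a + (n-1)d]
1035 = n/2 × [2(6) + (n-1)(9)]
1035 = n/2 × [12 + 9n - 9]
2070 = n × [3 + 9n]
9n² + (3)n - 2070 = 0
Discriminant: Δ = (3)² - 4(9)(-2070) = 9 + 74520 = 74529
√Δ = 273
n = [-(3) + √Δ] / (2·9) = (-3 + 273) / 18 = 270 / 18 = 15
(The negative root is discarded since n must be a positive integer.)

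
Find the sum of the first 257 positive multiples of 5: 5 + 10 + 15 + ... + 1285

Factor out 5: = 5(1 + 2 + ... + 257) = 5 × n(n+1)/2
= 5 × 257×258/2
= 5 × 33153
= 165765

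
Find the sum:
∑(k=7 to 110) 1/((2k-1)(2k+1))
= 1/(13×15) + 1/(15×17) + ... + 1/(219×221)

Partial fractions: 1/((2k-1)(2k+1)) = (1/2)[1/(2k-1) - 1/(2k+1)]
The series telescopes:
= (1/2)[1/13 - 1/221]
= 8/221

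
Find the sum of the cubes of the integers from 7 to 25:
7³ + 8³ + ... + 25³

Use ∑_{k=1}^{n} k³ = [n(n+1)/2]², then subtract the first 6 terms.
∑_{k=1}^{25} k³ = [25×26/2]² = 325² = 105625
∑_{k=1}^{6} k³ = [6×7/2]² = 21² = 441
∑_{k=7}^{25} k³ = 105625 - 441 = 105184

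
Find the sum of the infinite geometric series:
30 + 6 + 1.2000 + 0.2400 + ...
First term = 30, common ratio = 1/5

For |r| < 1, S = a / (1 - r)
S = 30 / (1 - (1/5))
S = 30 / (4/5)
S = 75/2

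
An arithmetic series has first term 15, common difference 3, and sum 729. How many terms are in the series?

Using S = n/2 × [2a + (n-1)d]
729 = n/2 × [2(15) + (n-1)(3)]
729 = n/2 × [30 + 3n - 3]
1458 = n × [27 + 3n]
3n² + (27)n - 1458 = 0
Discriminant: Δ = (27)² - 4(3)(-1458) = 729 + 17496 = 18225
√Δ = 135
n = [-(27) + √Δ] / (2·3) = (-27 + 135) / 6 = 108 / 6 = 18
(The negative root is discarded since n must be a positive integer.)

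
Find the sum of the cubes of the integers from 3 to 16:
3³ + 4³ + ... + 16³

Use ∑_{k=1}^{n} k³ = [n(n+1)/2]², then subtract the first 2 terms.
∑_{k=1}^{16} k³ = [16×17/2]² = 136² = 18496
∑_{k=1}^{2} k³ = [2×3/2]² = 3² = 9
∑_{k=3}^{16} k³ = 18496 - 9 = 18487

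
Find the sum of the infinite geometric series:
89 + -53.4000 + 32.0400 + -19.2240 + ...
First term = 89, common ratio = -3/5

For |r| < 1, S = a / (1 - r)
S = 89 / (1 - (-3/5))
S = 89 / (8/5)
S = 445/8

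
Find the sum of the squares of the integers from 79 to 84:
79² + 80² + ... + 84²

Use ∑_{k=1}^{n} k² = n(n+1)(2n+1)/6, then subtract the first 78 terms.
∑_{k=1}^{84} k² = 84×85×169/6 = 201110
∑_{k=1}^{78} k² = 78×79×157/6 = 161239
∑_{k=79}^{84} k² = 201110 - 161239 = 39871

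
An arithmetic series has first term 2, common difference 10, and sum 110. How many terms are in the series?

Using S = n/2 × [2a + (n-1)d]
110 = n/2 × [2(2) + (n-1)(10)]
110 = n/2 × [4 + 10n - 10]
220 = n × [-6 + 10n]
10n² + (-6)n - 220 = 0
Discriminant: Δ = (-6)² - 4(10)(-220) = 36 + 8800 = 8836
√Δ = 94
n = [-(-6) + √Δ] / (2·10) = (6 + 94) / 20 = 100 / 20 = 5
(The negative root is discarded since n must be a positive integer.)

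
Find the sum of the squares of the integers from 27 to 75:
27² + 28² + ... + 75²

Use ∑_{k=1}^{n} k² = n(n+1)(2n+1)/6, then subtract the first 26 terms.
∑_{k=1}^{75} k² = 75×76×151/6 = 143450
∑_{k=1}^{26} k² = 26×27×53/6 = 6201
∑_{k=27}^{75} k² = 143450 - 6201 = 137249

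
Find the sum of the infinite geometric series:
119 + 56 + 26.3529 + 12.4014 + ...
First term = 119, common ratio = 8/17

For |r| < 1, S = a / (1 - r)
S = 119 / (1 - (8/17))
S = 119 / (9/17)
S = 2023/9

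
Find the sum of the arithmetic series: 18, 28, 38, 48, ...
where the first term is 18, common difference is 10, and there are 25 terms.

Sₙ = n/2 × (first + last)
Last term = a + (n-1)d = 18 + (25-1)×10 = 258
S_25 = 25/2 × (18 + 258)
S_25 = 25/2 × 276 = 3450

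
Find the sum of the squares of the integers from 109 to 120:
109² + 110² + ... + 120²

Use ∑_{k=1}^{n} k² = n(n+1)(2n+1)/6, then subtract the first 108 terms.
∑_{k=1}^{120} k² = 120×121×241/6 = 583220
∑_{k=1}^{108} k² = 108×109×217/6 = 425754
∑_{k=109}^{120} k² = 583220 - 425754 = 157466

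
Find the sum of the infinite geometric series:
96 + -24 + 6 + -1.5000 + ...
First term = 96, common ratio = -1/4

For |r| < 1, S = a / (1 - r)
S = 96 / (1 - (-1/4))
S = 96 / (5/4)
S = 384/5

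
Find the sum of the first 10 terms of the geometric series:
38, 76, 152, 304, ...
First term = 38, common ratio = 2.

Sₙ = a(1 - rⁿ) / (1 - r)
S_10 = 38(1 - 2^10) / (1 - 2)
S_10 = 38(1 - 1024) / (-1)
S_10 = 38874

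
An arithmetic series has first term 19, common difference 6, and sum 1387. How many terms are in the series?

Using S = n/2 × [2a + (n-1)d]
1387 = n/2 × [2(19) + (n-1)(6)]
1387 = n/2 × [38 + 6n - 6]
2774 = n × [32 + 6n]
6n² + (32)n - 2774 = 0
Discriminant: Δ = (32)² - 4(6)(-2774) = 1024 + 66576 = 67600
√Δ = 260
n = [-(32) + √Δ] / (2·6) = (-32 + 260) / 12 = 228 / 12 = 19
(The negative root is discarded since n must be a positive integer.)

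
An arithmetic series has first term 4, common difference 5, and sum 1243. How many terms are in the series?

Using S = n/2 × [2a + (n-1)d]
1243 = n/2 × [2(4) + (n-1)(5)]
1243 = n/2 × [8 + 5n - 5]
2486 = n × [3 + 5n]
5n² + (3)n - 2486 = 0
Discriminant: Δ = (3)² - 4(5)(-2486) = 9 + 49720 = 49729
√Δ = 223
n = [-(3) + √Δ] / (2·5) = (-3 + 223) / 10 = 220 / 10 = 22
(The negative root is discarded since n must be a positive integer.)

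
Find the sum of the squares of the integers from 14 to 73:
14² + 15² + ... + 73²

Use ∑_{k=1}^{n} k² = n(n+1)(2n+1)/6, then subtract the first 13 terms.
∑_{k=1}^{73} k² = 73×74×147/6 = 132349
∑_{k=1}^{13} k² = 13×14×27/6 = 819
∑_{k=14}^{73} k² = 132349 - 819 = 131530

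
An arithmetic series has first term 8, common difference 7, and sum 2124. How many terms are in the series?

Using S = n/2 × [2a + (n-1)d]
2124 = n/2 × [2(8) + (n-1)(7)]
2124 = n/2 × [16 + 7n - 7]
4248 = n × [9 + 7n]
7n² + (9)n - 4248 = 0
Discriminant: Δ = (9)² - 4(7)(-4248) = 81 + 118944 = 119025
√Δ = 345
n = [-(9) + √Δ] / (2·7) = (-9 + 345) / 14 = 336 / 14 = 24
(The negative root is discarded since n must be a positive integer.)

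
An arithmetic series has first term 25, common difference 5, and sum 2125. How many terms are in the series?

Using S = n/2 × [2a + (n-1)d]
2125 = n/2 × [2(25) + (n-1)(5)]
2125 = n/2 × [50 + 5n - 5]
4250 = n × [45 + 5n]
5n² + (45)n - 4250 = 0
Discriminant: Δ = (45)² - 4(5)(-4250) = 2025 + 85000 = 87025
√Δ = 295
n = [-(45) + √Δ] / (2·5) = (-45 + 295) / 10 = 250 / 10 = 25
(The negative root is discarded since n must be a positive integer.)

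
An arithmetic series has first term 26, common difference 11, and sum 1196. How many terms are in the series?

Using S = n/2 × [2a + (n-1)d]
1196 = n/2 × [2(26) + (n-1)(11)]
1196 = n/2 × [52 + 11n - 11]
2392 = n × [41 + 11n]
11n² + (41)n - 2392 = 0
Discriminant: Δ = (41)² - 4(11)(-2392) = 1681 + 105248 = 106929
√Δ = 327
n = [-(41) + √Δ] / (2·11) = (-41 + 327) / 22 = 286 / 22 = 13
(The negative root is discarded since n must be a positive integer.)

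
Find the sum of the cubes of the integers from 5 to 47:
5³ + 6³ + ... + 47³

Use ∑_{k=1}^{n} k³ = [n(n+1)/2]², then subtract the first 4 terms.
∑_{k=1}^{47} k³ = [47×48/2]² = 1128² = 1272384
∑_{k=1}^{4} k³ = [4×5/2]² = 10² = 100
∑_{k=5}^{47} k³ = 1272384 - 100 = 1272284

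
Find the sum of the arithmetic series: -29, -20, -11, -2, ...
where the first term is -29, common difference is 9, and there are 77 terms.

Sₙ = n/2 × (first + last)
Last term = a + (n-1)d = -29 + (77-1)×9 = 655
S_77 = 77/2 × (-29 + 655)
S_77 = 77/2 × 626 = 24101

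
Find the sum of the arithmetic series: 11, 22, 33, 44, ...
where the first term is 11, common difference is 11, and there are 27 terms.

Sₙ = n/2 × (first + last)
Last term = a + (n-1)d = 11 + (27-1)×11 = 297
S_27 = 27/2 × (11 + 297)
S_27 = 27/2 × 308 = 4158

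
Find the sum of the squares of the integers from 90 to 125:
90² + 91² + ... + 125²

Use ∑_{k=1}^{n} k² = n(n+1)(2n+1)/6, then subtract the first 89 terms.
∑_{k=1}^{125} k² = 125×126×251/6 = 658875
∑_{k=1}^{89} k² = 89×90×179/6 = 238965
∑_{k=90}^{125} k² = 658875 - 238965 = 419910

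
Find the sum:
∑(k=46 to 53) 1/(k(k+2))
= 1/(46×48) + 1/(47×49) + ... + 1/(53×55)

Partial fractions: 1/(k(k+2)) = (1/2)[1/k - 1/(k+2)]
Telescoping leaves the first two and last two terms:
= (1/2)[1/46 + 1/47 - 1/54 - 1/55]
= 5069/1605285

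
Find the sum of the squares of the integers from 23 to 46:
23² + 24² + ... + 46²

Use ∑_{k=1}^{n} k² = n(n+1)(2n+1)/6, then subtract the first 22 terms.
∑_{k=1}^{46} k² = 46×47×93/6 = 33511
∑_{k=1}^{22} k² = 22×23×45/6 = 3795
∑_{k=23}^{46} k² = 33511 - 3795 = 29716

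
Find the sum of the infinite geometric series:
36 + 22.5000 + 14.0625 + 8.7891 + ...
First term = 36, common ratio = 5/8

For |r| < 1, S = a / (1 - r)
S = 36 / (1 - (5/8))
S = 36 / (3/8)
S = 96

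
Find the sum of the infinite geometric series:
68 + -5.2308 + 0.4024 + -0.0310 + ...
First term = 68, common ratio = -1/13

For |r| < 1, S = a / (1 - r)
S = 68 / (1 - (-1/13))
S = 68 / (14/13)
S = 442/7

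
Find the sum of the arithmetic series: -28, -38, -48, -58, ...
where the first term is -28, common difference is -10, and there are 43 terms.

Sₙ = n/2 × (first + last)
Last term = a + (n-1)d = -28 + (43-1)×(-10) = -448
S_43 = 43/2 × (-28 + (-448))
S_43 = 43/2 × (-476) = -10234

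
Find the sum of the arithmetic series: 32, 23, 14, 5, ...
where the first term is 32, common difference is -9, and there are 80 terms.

Sₙ = n/2 × (first + last)
Last term = a + (n-1)d = 32 + (80-1)×(-9) = -679
S_80 = 80/2 × (32 + (-679))
S_80 = 80/2 × (-647) = -25880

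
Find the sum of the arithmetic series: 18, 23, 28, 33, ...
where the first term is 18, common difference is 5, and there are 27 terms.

Sₙ = n/2 × (first + last)
Last term = a + (n-1)d = 18 + (27-1)×5 = 148
S_27 = 27/2 × (18 + 148)
S_27 = 27/2 × 166 = 2241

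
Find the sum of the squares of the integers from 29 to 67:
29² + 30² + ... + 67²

Use ∑_{k=1}^{n} k² = n(n+1)(2n+1)/6, then subtract the first 28 terms.
∑_{k=1}^{67} k² = 67×68×135/6 = 102510
∑_{k=1}^{28} k² = 28×29×57/6 = 7714
∑_{k=29}^{67} k² = 102510 - 7714 = 94796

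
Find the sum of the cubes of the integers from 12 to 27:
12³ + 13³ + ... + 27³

Use ∑_{k=1}^{n} k³ = [n(n+1)/2]², then subtract the first 11 terms.
∑_{k=1}^{27} k³ = [27×28/2]² = 378² = 142884
∑_{k=1}^{11} k³ = [11×12/2]² = 66² = 4356
∑_{k=12}^{27} k³ = 142884 - 4356 = 138528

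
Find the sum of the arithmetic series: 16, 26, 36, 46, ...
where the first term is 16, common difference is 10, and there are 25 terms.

Sₙ = n/2 × (first + last)
Last term = a + (n-1)d = 16 + (25-1)×10 = 256
S_25 = 25/2 × (16 + 256)
S_25 = 25/2 × 272 = 3400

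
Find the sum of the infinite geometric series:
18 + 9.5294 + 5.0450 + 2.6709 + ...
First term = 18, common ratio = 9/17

For |r| < 1, S = a / (1 - r)
S = 18 / (1 - (9/17))
S = 18 / (8/17)
S = 153/4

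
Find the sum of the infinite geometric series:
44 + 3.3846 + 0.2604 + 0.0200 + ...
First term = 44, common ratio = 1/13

For |r| < 1, S = a / (1 - r)
S = 44 / (1 - (1/13))
S = 44 / (12/13)
S = 143/3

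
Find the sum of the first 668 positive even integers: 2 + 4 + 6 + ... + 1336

Sum of first n even numbers = n(n+1)
= 668×669
= 446892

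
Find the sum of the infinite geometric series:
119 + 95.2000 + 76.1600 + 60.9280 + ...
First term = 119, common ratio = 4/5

For |r| < 1, S = a / (1 - r)
S = 119 / (1 - (4/5))
S = 119 / (1/5)
S = 595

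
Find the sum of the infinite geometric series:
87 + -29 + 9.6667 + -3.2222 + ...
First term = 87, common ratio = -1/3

For |r| < 1, S = a / (1 - r)
S = 87 / (1 - (-1/3))
S = 87 / (4/3)
S = 261/4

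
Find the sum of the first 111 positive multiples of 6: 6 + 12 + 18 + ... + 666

Factor out 6: = 6(1 + 2 + ... + 111) = 6 × n(n+1)/2
= 6 × 111×112/2
= 6 × 6216
= 37296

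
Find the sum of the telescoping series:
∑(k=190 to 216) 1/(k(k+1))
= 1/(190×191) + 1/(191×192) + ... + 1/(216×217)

Partial fractions: 1/(k(k+1)) = 1/k - 1/(k+1)
The series telescopes:
= (1/190 - 1/191) + (1/191 - 1/192) + ... + (1/216 - 1/217)
= 1/190 - 1/217
= 27/41230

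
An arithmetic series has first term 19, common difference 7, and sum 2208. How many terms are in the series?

Using S = n/2 × [2a + (n-1)d]
2208 = n/2 × [2(19) + (n-1)(7)]
2208 = n/2 × [38 + 7n - 7]
4416 = n × [31 + 7n]
7n² + (31)n - 4416 = 0
Discriminant: Δ = (31)² - 4(7)(-4416) = 961 + 123648 = 124609
√Δ = 353
n = [-(31) + √Δ] / (2·7) = (-31 + 353) / 14 = 322 / 14 = 23
(The negative root is discarded since n must be a positive integer.)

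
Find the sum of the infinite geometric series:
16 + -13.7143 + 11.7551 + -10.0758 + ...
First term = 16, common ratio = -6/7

For |r| < 1, S = a / (1 - r)
S = 16 / (1 - (-6/7))
S = 16 / (13/7)
S = 112/13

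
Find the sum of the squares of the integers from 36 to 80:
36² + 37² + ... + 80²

Use ∑_{k=1}^{n} k² = n(n+1)(2n+1)/6, then subtract the first 35 terms.
∑_{k=1}^{80} k² = 80×81×161/6 = 173880
∑_{k=1}^{35} k² = 35×36×71/6 = 14910
∑_{k=36}^{80} k² = 173880 - 14910 = 158970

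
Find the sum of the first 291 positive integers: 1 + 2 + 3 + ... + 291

Formula: ∑k = n(n+1)/2
= 291×292/2
= 84972/2
= 42486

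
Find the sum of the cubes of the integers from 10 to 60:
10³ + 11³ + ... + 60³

Use ∑_{k=1}^{n} k³ = [n(n+1)/2]², then subtract the first 9 terms.
∑_{k=1}^{60} k³ = [60×61/2]² = 1830² = 3348900
∑_{k=1}^{9} k³ = [9×10/2]² = 45² = 2025
∑_{k=10}^{60} k³ = 3348900 - 2025 = 3346875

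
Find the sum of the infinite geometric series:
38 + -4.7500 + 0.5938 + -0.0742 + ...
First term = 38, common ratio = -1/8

For |r| < 1, S = a / (1 - r)
S = 38 / (1 - (-1/8))
S = 38 / (9/8)
S = 304/9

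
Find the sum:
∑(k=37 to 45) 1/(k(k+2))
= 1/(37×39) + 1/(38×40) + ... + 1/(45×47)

Partial fractions: 1/(k(k+2)) = (1/2)[1/k - 1/(k+2)]
Telescoping leaves the first two and last two terms:
= (1/2)[1/37 + 1/38 - 1/46 - 1/47]
= 3924/759943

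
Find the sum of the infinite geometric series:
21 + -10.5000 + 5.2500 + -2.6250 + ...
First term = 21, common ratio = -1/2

For |r| < 1, S = a / (1 - r)
S = 21 / (1 - (-1/2))
S = 21 / (3/2)
S = 14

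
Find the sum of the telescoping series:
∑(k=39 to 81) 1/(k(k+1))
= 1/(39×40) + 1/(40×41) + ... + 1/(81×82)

Partial fractions: 1/(k(k+1)) = 1/k - 1/(k+1)
The series telescopes:
= (1/39 - 1/40) + (1/40 - 1/41) + ... + (1/81 - 1/82)
= 1/39 - 1/82
= 43/3198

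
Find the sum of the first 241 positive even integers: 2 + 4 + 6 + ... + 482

Sum of first n even numbers = n(n+1)
= 241×242
= 58322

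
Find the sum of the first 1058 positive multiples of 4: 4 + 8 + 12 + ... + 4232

Factor out 4: = 4(1 + 2 + ... + 1058) = 4 × n(n+1)/2
= 4 × 1058×1059/2
= 4 × 560211
= 2240844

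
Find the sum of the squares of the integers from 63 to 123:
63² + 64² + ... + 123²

Use ∑_{k=1}^{n} k² = n(n+1)(2n+1)/6, then subtract the first 62 terms.
∑_{k=1}^{123} k² = 123×124×247/6 = 627874
∑_{k=1}^{62} k² = 62×63×125/6 = 81375
∑_{k=63}^{123} k² = 627874 - 81375 = 546499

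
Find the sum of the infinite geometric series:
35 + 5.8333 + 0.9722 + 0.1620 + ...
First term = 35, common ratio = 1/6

For |r| < 1, S = a / (1 - r)
S = 35 / (1 - (1/6))
S = 35 / (5/6)
S = 42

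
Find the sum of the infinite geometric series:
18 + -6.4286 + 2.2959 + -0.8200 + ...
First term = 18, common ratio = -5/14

For |r| < 1, S = a / (1 - r)
S = 18 / (1 - (-5/14))
S = 18 / (19/14)
S = 252/19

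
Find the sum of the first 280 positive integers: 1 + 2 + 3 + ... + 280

Formula: ∑k = n(n+1)/2
= 280×281/2
= 78680/2
= 39340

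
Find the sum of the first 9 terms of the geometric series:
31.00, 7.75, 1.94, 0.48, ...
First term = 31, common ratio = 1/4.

Sₙ = a(1 - rⁿ) / (1 - r)
S_9 = 31(1 - (1/4)^9) / (1 - (1/4))
S_9 = 31(1 - (1/262144)) / (3/4)
S_9 = 2708811/65536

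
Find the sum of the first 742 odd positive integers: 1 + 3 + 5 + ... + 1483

Sum of first n odd numbers = n²
= 742²
= 550564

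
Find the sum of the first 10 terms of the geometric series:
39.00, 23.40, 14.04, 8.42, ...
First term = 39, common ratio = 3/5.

Sₙ = a(1 - rⁿ) / (1 - r)
S_10 = 39(1 - (3/5)^10) / (1 - (3/5))
S_10 = 39(1 - (59049/9765625)) / (2/5)
S_10 = 189278232/1953125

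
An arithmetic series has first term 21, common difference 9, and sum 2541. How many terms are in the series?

Using S = n/2 × [2a + (n-1)d]
2541 = n/2 × [2(21) + (n-1)(9)]
2541 = n/2 × [42 + 9n - 9]
5082 = n × [33 + 9n]
9n² + (33)n - 5082 = 0
Discriminant: Δ = (33)² - 4(9)(-5082) = 1089 + 182952 = 184041
√Δ = 429
n = [-(33) + √Δ] / (2·9) = (-33 + 429) / 18 = 396 / 18 = 22
(The negative root is discarded since n must be a positive integer.)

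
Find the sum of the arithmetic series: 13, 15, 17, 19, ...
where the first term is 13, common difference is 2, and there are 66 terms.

Sₙ = n/2 × (first + last)
Last term = a + (n-1)d = 13 + (66-1)×2 = 143
S_66 = 66/2 × (13 + 143)
S_66 = 66/2 × 156 = 5148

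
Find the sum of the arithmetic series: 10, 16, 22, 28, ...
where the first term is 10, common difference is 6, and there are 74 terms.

Sₙ = n/2 × (first + last)
Last term = a + (n-1)d = 10 + (74-1)×6 = 448
S_74 = 74/2 × (10 + 448)
S_74 = 74/2 × 458 = 16946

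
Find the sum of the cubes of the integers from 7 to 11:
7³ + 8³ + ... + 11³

Use ∑_{k=1}^{n} k³ = [n(n+1)/2]², then subtract the first 6 terms.
∑_{k=1}^{11} k³ = [11×12/2]² = 66² = 4356
∑_{k=1}^{6} k³ = [6×7/2]² = 21² = 441
∑_{k=7}^{11} k³ = 4356 - 441 = 3915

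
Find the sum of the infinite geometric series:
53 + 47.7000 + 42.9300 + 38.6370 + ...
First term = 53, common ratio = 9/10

For |r| < 1, S = a / (1 - r)
S = 53 / (1 - (9/10))
S = 53 / (1/10)
S = 530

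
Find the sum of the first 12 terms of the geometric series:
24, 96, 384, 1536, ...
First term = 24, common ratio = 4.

Sₙ = a(1 - rⁿ) / (1 - r)
S_12 = 24(1 - 4^12) / (1 - 4)
S_12 = 24(1 - 16777216) / (-3)
S_12 = 134217720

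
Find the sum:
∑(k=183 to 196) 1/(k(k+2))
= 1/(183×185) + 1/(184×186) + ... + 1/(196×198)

Partial fractions: 1/(k(k+2)) = (1/2)[1/k - 1/(k+2)]
Telescoping leaves the first two and last two terms:
= (1/2)[1/183 + 1/184 - 1/197 - 1/198]
= 169127/437803344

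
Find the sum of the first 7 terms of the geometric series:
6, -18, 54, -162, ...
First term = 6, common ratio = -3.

Sₙ = a(1 - rⁿ) / (1 - r)
S_7 = 6(1 - (-3)^7) / (1 - (-3))
S_7 = 6(1 - (-2187)) / (4)
S_7 = 3282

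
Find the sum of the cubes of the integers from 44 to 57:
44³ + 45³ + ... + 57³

Use ∑_{k=1}^{n} k³ = [n(n+1)/2]², then subtract the first 43 terms.
∑_{k=1}^{57} k³ = [57×58/2]² = 1653² = 2732409
∑_{k=1}^{43} k³ = [43×44/2]² = 946² = 894916
∑_{k=44}^{57} k³ = 2732409 - 894916 = 1837493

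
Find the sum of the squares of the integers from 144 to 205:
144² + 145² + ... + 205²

Use ∑_{k=1}^{n} k² = n(n+1)(2n+1)/6, then subtract the first 143 terms.
∑_{k=1}^{205} k² = 205×206×411/6 = 2892755
∑_{k=1}^{143} k² = 143×144×287/6 = 984984
∑_{k=144}^{205} k² = 2892755 - 984984 = 1907771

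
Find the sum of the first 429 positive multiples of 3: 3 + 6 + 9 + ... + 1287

Factor out 3: = 3(1 + 2 + ... + 429) = 3 × n(n+1)/2
= 3 × 429×430/2
= 3 × 92235
= 276705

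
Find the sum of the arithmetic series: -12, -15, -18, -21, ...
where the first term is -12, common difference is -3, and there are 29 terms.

Sₙ = n/2 × (first + last)
Last term = a + (n-1)d = -12 + (29-1)×(-3) = -96
S_29 = 29/2 × (-12 + (-96))
S_29 = 29/2 × (-108) = -1566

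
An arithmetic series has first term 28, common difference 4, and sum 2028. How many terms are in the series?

Using S = n/2 × [2a + (n-1)d]
2028 = n/2 × [2(28) + (n-1)(4)]
2028 = n/2 × [56 + 4n - 4]
4056 = n × [52 + 4n]
4n² + (52)n - 4056 = 0
Discriminant: Δ = (52)² - 4(4)(-4056) = 2704 + 64896 = 67600
√Δ = 260
n = [-(52) + √Δ] / (2·4) = (-52 + 260) / 8 = 208 / 8 = 26
(The negative root is discarded since n must be a positive integer.)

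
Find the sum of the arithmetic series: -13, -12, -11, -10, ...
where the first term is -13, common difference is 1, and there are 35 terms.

Sₙ = n/2 × (first + last)
Last term = a + (n-1)d = -13 + (35-1)×1 = 21
S_35 = 35/2 × (-13 + 21)
S_35 = 35/2 × 8 = 140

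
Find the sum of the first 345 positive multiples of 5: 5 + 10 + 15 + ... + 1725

Factor out 5: = 5(1 + 2 + ... + 345) = 5 × n(n+1)/2
= 5 × 345×346/2
= 5 × 59685
= 298425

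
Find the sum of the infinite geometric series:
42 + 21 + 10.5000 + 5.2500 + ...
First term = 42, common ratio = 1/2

For |r| < 1, S = a / (1 - r)
S = 42 / (1 - (1/2))
S = 42 / (1/2)
S = 84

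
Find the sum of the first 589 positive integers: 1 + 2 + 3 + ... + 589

Formula: ∑k = n(n+1)/2
= 589×590/2
= 347510/2
= 173755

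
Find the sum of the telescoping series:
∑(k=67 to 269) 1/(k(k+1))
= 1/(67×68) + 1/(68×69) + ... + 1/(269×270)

Partial fractions: 1/(k(k+1)) = 1/k - 1/(k+1)
The series telescopes:
= (1/67 - 1/68) + (1/68 - 1/69) + ... + (1/269 - 1/270)
= 1/67 - 1/270
= 203/18090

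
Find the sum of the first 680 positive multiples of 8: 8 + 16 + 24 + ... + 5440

Factor out 8: = 8(1 + 2 + ... + 680) = 8 × n(n+1)/2
= 8 × 680×681/2
= 8 × 231540
= 1852320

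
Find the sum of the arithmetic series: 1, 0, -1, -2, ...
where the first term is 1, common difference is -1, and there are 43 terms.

Sₙ = n/2 × (first + last)
Last term = a + (n-1)d = 1 + (43-1)×(-1) = -41
S_43 = 43/2 × (1 + (-41))
S_43 = 43/2 × (-40) = -860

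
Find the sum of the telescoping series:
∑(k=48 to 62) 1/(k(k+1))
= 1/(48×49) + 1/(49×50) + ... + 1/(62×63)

Partial fractions: 1/(k(k+1)) = 1/k - 1/(k+1)
The series telescopes:
= (1/48 - 1/49) + (1/49 - 1/50) + ... + (1/62 - 1/63)
= 1/48 - 1/63
= 5/1008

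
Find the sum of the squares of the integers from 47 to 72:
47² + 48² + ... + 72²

Use ∑_{k=1}^{n} k² = n(n+1)(2n+1)/6, then subtract the first 46 terms.
∑_{k=1}^{72} k² = 72×73×145/6 = 127020
∑_{k=1}^{46} k² = 46×47×93/6 = 33511
∑_{k=47}^{72} k² = 127020 - 33511 = 93509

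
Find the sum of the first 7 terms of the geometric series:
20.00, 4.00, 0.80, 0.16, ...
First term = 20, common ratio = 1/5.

Sₙ = a(1 - rⁿ) / (1 - r)
S_7 = 20(1 - (1/5)^7) / (1 - (1/5))
S_7 = 20(1 - (1/78125)) / (4/5)
S_7 = 78124/3125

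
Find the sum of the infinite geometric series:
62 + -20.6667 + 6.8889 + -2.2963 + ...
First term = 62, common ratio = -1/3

For |r| < 1, S = a / (1 - r)
S = 62 / (1 - (-1/3))
S = 62 / (4/3)
S = 93/2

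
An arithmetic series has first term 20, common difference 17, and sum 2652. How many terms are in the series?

Using S = n/2 × [2a + (n-1)d]
2652 = n/2 × [2(20) + (n-1)(17)]
2652 = n/2 × [40 + 17n - 17]
5304 = n × [23 + 17n]
17n² + (23)n - 5304 = 0
Discriminant: Δ = (23)² - 4(17)(-5304) = 529 + 360672 = 361201
√Δ = 601
n = [-(23) + √Δ] / (2·17) = (-23 + 601) / 34 = 578 / 34 = 17
(The negative root is discarded since n must be a positive integer.)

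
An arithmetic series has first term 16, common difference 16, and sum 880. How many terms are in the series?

Using S = n/2 × [2a + (n-1)d]
880 = n/2 × [2(16) + (n-1)(16)]
880 = n/2 × [32 + 16n - 16]
1760 = n × [16 + 16n]
16n² + (16)n - 1760 = 0
Discriminant: Δ = (16)² - 4(16)(-1760) = 256 + 112640 = 112896
√Δ = 336
n = [-(16) + √Δ] / (2·16) = (-16 + 336) / 32 = 320 / 32 = 10
(The negative root is discarded since n must be a positive integer.)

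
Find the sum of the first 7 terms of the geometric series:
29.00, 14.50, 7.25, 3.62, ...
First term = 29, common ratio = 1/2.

Sₙ = a(1 - rⁿ) / (1 - r)
S_7 = 29(1 - (1/2)^7) / (1 - (1/2))
S_7 = 29(1 - (1/128)) / (1/2)
S_7 = 3683/64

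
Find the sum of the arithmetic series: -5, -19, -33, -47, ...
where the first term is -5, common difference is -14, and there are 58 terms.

Sₙ = n/2 × (first + last)
Last term = a + (n-1)d = -5 + (58-1)×(-14) = -803
S_58 = 58/2 × (-5 + (-803))
S_58 = 58/2 × (-808) = -23432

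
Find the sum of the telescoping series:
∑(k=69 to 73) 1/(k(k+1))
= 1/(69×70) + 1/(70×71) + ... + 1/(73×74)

Partial fractions: 1/(k(k+1)) = 1/k - 1/(k+1)
The series telescopes:
= (1/69 - 1/70) + (1/70 - 1/71) + ... + (1/73 - 1/74)
= 1/69 - 1/74
= 5/5106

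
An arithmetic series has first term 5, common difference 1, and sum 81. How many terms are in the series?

Using S = n/2 × [2a + (n-1)d]
81 = n/2 × [2(5) + (n-1)(1)]
81 = n/2 × [10 + 1n - 1]
162 = n × [9 + 1n]
1n² + (9)n - 162 = 0
Discriminant: Δ = (9)² - 4(1)(-162) = 81 + 648 = 729
√Δ = 27
n = [-(9) + √Δ] / (2·1) = (-9 + 27) / 2 = 18 / 2 = 9
(The negative root is discarded since n must be a positive integer.)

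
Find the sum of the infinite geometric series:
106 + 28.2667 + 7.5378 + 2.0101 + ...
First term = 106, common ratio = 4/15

For |r| < 1, S = a / (1 - r)
S = 106 / (1 - (4/15))
S = 106 / (11/15)
S = 1590/11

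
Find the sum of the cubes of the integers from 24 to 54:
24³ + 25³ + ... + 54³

Use ∑_{k=1}^{n} k³ = [n(n+1)/2]², then subtract the first 23 terms.
∑_{k=1}^{54} k³ = [54×55/2]² = 1485² = 2205225
∑_{k=1}^{23} k³ = [23×24/2]² = 276² = 76176
∑_{k=24}^{54} k³ = 2205225 - 76176 = 2129049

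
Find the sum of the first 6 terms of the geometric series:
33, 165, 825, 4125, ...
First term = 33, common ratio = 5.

Sₙ = a(1 - rⁿ) / (1 - r)
S_6 = 33(1 - 5^6) / (1 - 5)
S_6 = 33(1 - 15625) / (-4)
S_6 = 128898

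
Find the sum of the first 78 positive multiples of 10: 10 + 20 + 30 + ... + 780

Factor out 10: = 10(1 + 2 + ... + 78) = 10 × n(n+1)/2
= 10 × 78×79/2
= 10 × 3081
= 30810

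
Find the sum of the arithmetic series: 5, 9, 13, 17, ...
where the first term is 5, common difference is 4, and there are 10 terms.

Sₙ = n/2 × (first + last)
Last term = a + (n-1)d = 5 + (10-1)×4 = 41
S_10 = 10/2 × (5 + 41)
S_10 = 10/2 × 46 = 230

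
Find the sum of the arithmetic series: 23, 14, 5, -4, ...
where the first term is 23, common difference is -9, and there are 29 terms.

Sₙ = n/2 × (first + last)
Last term = a + (n-1)d = 23 + (29-1)×(-9) = -229
S_29 = 29/2 × (23 + (-229))
S_29 = 29/2 × (-206) = -2987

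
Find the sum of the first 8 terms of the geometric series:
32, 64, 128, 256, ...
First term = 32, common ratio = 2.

Sₙ = a(1 - rⁿ) / (1 - r)
S_8 = 32(1 - 2^8) / (1 - 2)
S_8 = 32(1 - 256) / (-1)
S_8 = 8160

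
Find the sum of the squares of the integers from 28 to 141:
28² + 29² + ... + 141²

Use ∑_{k=1}^{n} k² = n(n+1)(2n+1)/6, then subtract the first 27 terms.
∑_{k=1}^{141} k² = 141×142×283/6 = 944371
∑_{k=1}^{27} k² = 27×28×55/6 = 6930
∑_{k=28}^{141} k² = 944371 - 6930 = 937441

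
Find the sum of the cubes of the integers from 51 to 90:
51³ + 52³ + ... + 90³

Use ∑_{k=1}^{n} k³ = [n(n+1)/2]², then subtract the first 50 terms.
∑_{k=1}^{90} k³ = [90×91/2]² = 4095² = 16769025
∑_{k=1}^{50} k³ = [50×51/2]² = 1275² = 1625625
∑_{k=51}^{90} k³ = 16769025 - 1625625 = 15143400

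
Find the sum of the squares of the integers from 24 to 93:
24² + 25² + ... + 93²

Use ∑_{k=1}^{n} k² = n(n+1)(2n+1)/6, then subtract the first 23 terms.
∑_{k=1}^{93} k² = 93×94×187/6 = 272459
∑_{k=1}^{23} k² = 23×24×47/6 = 4324
∑_{k=24}^{93} k² = 272459 - 4324 = 268135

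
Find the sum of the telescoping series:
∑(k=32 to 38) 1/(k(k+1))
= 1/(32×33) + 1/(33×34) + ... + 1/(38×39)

Partial fractions: 1/(k(k+1)) = 1/k - 1/(k+1)
The series telescopes:
= (1/32 - 1/33) + (1/33 - 1/34) + ... + (1/38 - 1/39)
= 1/32 - 1/39
= 7/1248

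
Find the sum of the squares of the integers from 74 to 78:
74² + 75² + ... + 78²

Use ∑_{k=1}^{n} k² = n(n+1)(2n+1)/6, then subtract the first 73 terms.
∑_{k=1}^{78} k² = 78×79×157/6 = 161239
∑_{k=1}^{73} k² = 73×74×147/6 = 132349
∑_{k=74}^{78} k² = 161239 - 132349 = 28890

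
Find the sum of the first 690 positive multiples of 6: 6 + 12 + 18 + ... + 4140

Factor out 6: = 6(1 + 2 + ... + 690) = 6 × n(n+1)/2
= 6 × 690×691/2
= 6 × 238395
= 1430370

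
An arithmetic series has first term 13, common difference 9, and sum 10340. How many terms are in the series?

Using S = n/2 × [2a + (n-1)d]
10340 = n/2 × [2(13) + (n-1)(9)]
10340 = n/2 × [26 + 9n - 9]
20680 = n × [17 + 9n]
9n² + (17)n - 20680 = 0
Discriminant: Δ = (17)² - 4(9)(-20680) = 289 + 744480 = 744769
√Δ = 863
n = [-(17) + √Δ] / (2·9) = (-17 + 863) / 18 = 846 / 18 = 47
(The negative root is discarded since n must be a positive integer.)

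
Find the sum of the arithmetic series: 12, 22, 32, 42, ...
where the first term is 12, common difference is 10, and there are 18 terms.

Sₙ = n/2 × (first + last)
Last term = a + (n-1)d = 12 + (18-1)×10 = 182
S_18 = 18/2 × (12 + 182)
S_18 = 18/2 × 194 = 1746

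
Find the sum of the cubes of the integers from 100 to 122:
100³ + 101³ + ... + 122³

Use ∑_{k=1}^{n} k³ = [n(n+1)/2]², then subtract the first 99 terms.
∑_{k=1}^{122} k³ = [122×123/2]² = 7503² = 56295009
∑_{k=1}^{99} k³ = [99×100/2]² = 4950² = 24502500
∑_{k=100}^{122} k³ = 56295009 - 24502500 = 31792509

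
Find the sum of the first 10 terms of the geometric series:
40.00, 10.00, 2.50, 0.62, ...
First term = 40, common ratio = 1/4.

Sₙ = a(1 - rⁿ) / (1 - r)
S_10 = 40(1 - (1/4)^10) / (1 - (1/4))
S_10 = 40(1 - (1/1048576)) / (3/4)
S_10 = 1747625/32768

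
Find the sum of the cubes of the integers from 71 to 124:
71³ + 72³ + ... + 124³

Use ∑_{k=1}^{n} k³ = [n(n+1)/2]², then subtract the first 70 terms.
∑_{k=1}^{124} k³ = [124×125/2]² = 7750² = 60062500
∑_{k=1}^{70} k³ = [70×71/2]² = 2485² = 6175225
∑_{k=71}^{124} k³ = 60062500 - 6175225 = 53887275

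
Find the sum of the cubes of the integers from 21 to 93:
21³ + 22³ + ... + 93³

Use ∑_{k=1}^{n} k³ = [n(n+1)/2]², then subtract the first 20 terms.
∑_{k=1}^{93} k³ = [93×94/2]² = 4371² = 19105641
∑_{k=1}^{20} k³ = [20×21/2]² = 210² = 44100
∑_{k=21}^{93} k³ = 19105641 - 44100 = 19061541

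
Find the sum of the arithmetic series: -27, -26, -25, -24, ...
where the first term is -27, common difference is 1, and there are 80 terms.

Sₙ = n/2 × (first + last)
Last term = a + (n-1)d = -27 + (80-1)×1 = 52
S_80 = 80/2 × (-27 + 52)
S_80 = 80/2 × 25 = 1000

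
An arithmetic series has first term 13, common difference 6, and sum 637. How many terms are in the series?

Using S = n/2 × [2a + (n-1)d]
637 = n/2 × [2(13) + (n-1)(6)]
637 = n/2 × [26 + 6n - 6]
1274 = n × [20 + 6n]
6n² + (20)n - 1274 = 0
Discriminant: Δ = (20)² - 4(6)(-1274) = 400 + 30576 = 30976
√Δ = 176
n = [-(20) + √Δ] / (2·6) = (-20 + 176) / 12 = 156 / 12 = 13
(The negative root is discarded since n must be a positive integer.)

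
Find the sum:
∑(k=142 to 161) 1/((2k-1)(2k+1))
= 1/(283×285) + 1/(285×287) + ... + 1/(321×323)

Partial fractions: 1/((2k-1)(2k+1)) = (1/2)[1/(2k-1) - 1/(2k+1)]
The series telescopes:
= (1/2)[1/283 - 1/323]
= 20/91409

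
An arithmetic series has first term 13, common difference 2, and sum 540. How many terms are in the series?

Using S = n/2 × [2a + (n-1)d]
540 = n/2 × [2(13) + (n-1)(2)]
540 = n/2 × [26 + 2n - 2]
1080 = n × [24 + 2n]
2n² + (24)n - 1080 = 0
Discriminant: Δ = (24)² - 4(2)(-1080) = 576 + 8640 = 9216
√Δ = 96
n = [-(24) + √Δ] / (2·2) = (-24 + 96) / 4 = 72 / 4 = 18
(The negative root is discarded since n must be a positive integer.)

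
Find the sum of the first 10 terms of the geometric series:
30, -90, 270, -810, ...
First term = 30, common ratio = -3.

Sₙ = a(1 - rⁿ) / (1 - r)
S_10 = 30(1 - (-3)^10) / (1 - (-3))
S_10 = 30(1 - 59049) / (4)
S_10 = -442860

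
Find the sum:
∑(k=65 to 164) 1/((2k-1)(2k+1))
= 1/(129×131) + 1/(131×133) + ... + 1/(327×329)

Partial fractions: 1/((2k-1)(2k+1)) = (1/2)[1/(2k-1) - 1/(2k+1)]
The series telescopes:
= (1/2)[1/129 - 1/329]
= 100/42441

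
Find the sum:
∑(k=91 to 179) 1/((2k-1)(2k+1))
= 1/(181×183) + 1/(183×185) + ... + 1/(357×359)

Partial fractions: 1/((2k-1)(2k+1)) = (1/2)[1/(2k-1) - 1/(2k+1)]
The series telescopes:
= (1/2)[1/181 - 1/359]
= 89/64979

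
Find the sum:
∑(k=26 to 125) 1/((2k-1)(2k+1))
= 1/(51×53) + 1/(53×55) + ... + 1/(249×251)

Partial fractions: 1/((2k-1)(2k+1)) = (1/2)[1/(2k-1) - 1/(2k+1)]
The series telescopes:
= (1/2)[1/51 - 1/251]
= 100/12801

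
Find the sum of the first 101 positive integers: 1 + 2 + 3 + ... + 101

Formula: ∑k = n(n+1)/2
= 101×102/2
= 10302/2
= 5151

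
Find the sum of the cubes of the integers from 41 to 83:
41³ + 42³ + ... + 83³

Use ∑_{k=1}^{n} k³ = [n(n+1)/2]², then subtract the first 40 terms.
∑_{k=1}^{83} k³ = [83×84/2]² = 3486² = 12152196
∑_{k=1}^{40} k³ = [40×41/2]² = 820² = 672400
∑_{k=41}^{83} k³ = 12152196 - 672400 = 11479796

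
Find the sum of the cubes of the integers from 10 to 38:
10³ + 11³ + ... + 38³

Use ∑_{k=1}^{n} k³ = [n(n+1)/2]², then subtract the first 9 terms.
∑_{k=1}^{38} k³ = [38×39/2]² = 741² = 549081
∑_{k=1}^{9} k³ = [9×10/2]² = 45² = 2025
∑_{k=10}^{38} k³ = 549081 - 2025 = 547056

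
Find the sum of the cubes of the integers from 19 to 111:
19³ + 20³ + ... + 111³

Use ∑_{k=1}^{n} k³ = [n(n+1)/2]², then subtract the first 18 terms.
∑_{k=1}^{111} k³ = [111×112/2]² = 6216² = 38638656
∑_{k=1}^{18} k³ = [18×19/2]² = 171² = 29241
∑_{k=19}^{111} k³ = 38638656 - 29241 = 38609415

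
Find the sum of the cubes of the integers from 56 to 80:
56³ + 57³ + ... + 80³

Use ∑_{k=1}^{n} k³ = [n(n+1)/2]², then subtract the first 55 terms.
∑_{k=1}^{80} k³ = [80×81/2]² = 3240² = 10497600
∑_{k=1}^{55} k³ = [55×56/2]² = 1540² = 2371600
∑_{k=56}^{80} k³ = 10497600 - 2371600 = 8126000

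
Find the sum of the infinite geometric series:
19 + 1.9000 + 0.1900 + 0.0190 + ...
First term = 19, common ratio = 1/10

For |r| < 1, S = a / (1 - r)
S = 19 / (1 - (1/10))
S = 19 / (9/10)
S = 190/9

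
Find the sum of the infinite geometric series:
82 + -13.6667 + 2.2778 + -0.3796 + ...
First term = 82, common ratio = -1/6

For |r| < 1, S = a / (1 - r)
S = 82 / (1 - (-1/6))
S = 82 / (7/6)
S = 492/7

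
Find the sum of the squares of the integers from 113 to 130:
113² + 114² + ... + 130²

Use ∑_{k=1}^{n} k² = n(n+1)(2n+1)/6, then subtract the first 112 terms.
∑_{k=1}^{130} k² = 130×131×261/6 = 740805
∑_{k=1}^{112} k² = 112×113×225/6 = 474600
∑_{k=113}^{130} k² = 740805 - 474600 = 266205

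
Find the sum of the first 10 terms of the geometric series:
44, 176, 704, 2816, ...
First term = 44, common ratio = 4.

Sₙ = a(1 - rⁿ) / (1 - r)
S_10 = 44(1 - 4^10) / (1 - 4)
S_10 = 44(1 - 1048576) / (-3)
S_10 = 15379100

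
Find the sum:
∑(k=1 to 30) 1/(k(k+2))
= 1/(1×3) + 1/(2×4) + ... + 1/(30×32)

Partial fractions: 1/(k(k+2)) = (1/2)[1/k - 1/(k+2)]
Telescoping leaves the first two and last two terms:
= (1/2)[1/1 + 1/2 - 1/31 - 1/32]
= 1425/1984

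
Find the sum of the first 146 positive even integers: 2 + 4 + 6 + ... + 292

Sum of first n even numbers = n(n+1)
= 146×147
= 21462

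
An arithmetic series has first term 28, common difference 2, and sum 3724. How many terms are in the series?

Using S = n/2 × [2a + (n-1)d]
3724 = n/2 × [2(28) + (n-1)(2)]
3724 = n/2 × [56 + 2n - 2]
7448 = n × [54 + 2n]
2n² + (54)n - 7448 = 0
Discriminant: Δ = (54)² - 4(2)(-7448) = 2916 + 59584 = 62500
√Δ = 250
n = [-(54) + √Δ] / (2·2) = (-54 + 250) / 4 = 196 / 4 = 49
(The negative root is discarded since n must be a positive integer.)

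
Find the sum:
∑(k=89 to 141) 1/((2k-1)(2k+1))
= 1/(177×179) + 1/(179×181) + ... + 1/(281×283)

Partial fractions: 1/((2k-1)(2k+1)) = (1/2)[1/(2k-1) - 1/(2k+1)]
The series telescopes:
= (1/2)[1/177 - 1/283]
= 53/50091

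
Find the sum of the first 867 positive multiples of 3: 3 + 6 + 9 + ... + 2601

Factor out 3: = 3(1 + 2 + ... + 867) = 3 × n(n+1)/2
= 3 × 867×868/2
= 3 × 376278
= 1128834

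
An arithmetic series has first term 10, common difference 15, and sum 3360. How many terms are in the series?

Using S = n/2 × [2a + (n-1)d]
3360 = n/2 × [2(10) + (n-1)(15)]
3360 = n/2 × [20 + 15n - 15]
6720 = n × [5 + 15n]
15n² + (5)n - 6720 = 0
Discriminant: Δ = (5)² - 4(15)(-6720) = 25 + 403200 = 403225
√Δ = 635
n = [-(5) + √Δ] / (2·15) = (-5 + 635) / 30 = 630 / 30 = 21
(The negative root is discarded since n must be a positive integer.)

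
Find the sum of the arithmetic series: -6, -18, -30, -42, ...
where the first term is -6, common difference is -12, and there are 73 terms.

Sₙ = n/2 × (first + last)
Last term = a + (n-1)d = -6 + (73-1)×(-12) = -870
S_73 = 73/2 × (-6 + (-870))
S_73 = 73/2 × (-876) = -31974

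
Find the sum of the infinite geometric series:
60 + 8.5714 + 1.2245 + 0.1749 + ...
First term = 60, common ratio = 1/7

For |r| < 1, S = a / (1 - r)
S = 60 / (1 - (1/7))
S = 60 / (6/7)
S = 70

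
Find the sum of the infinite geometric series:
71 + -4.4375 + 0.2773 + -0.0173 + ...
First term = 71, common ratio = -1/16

For |r| < 1, S = a / (1 - r)
S = 71 / (1 - (-1/16))
S = 71 / (17/16)
S = 1136/17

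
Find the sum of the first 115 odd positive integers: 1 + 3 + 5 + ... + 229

Sum of first n odd numbers = n²
= 115²
= 13225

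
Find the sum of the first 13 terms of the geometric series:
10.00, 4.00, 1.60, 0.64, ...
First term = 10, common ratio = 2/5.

Sₙ = a(1 - rⁿ) / (1 - r)
S_13 = 10(1 - (2/5)^13) / (1 - (2/5))
S_13 = 10(1 - (8192/1220703125)) / (3/5)
S_13 = 813796622/48828125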